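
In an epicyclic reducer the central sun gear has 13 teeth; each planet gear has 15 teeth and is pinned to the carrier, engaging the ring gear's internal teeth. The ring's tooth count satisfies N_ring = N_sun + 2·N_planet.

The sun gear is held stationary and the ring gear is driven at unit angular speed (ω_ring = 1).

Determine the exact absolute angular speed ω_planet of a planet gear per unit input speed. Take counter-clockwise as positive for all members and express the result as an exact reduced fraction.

43/30

N_ring = 13 + 2·15 = 43
13(ω_s−ω_c) = −43(ω_r−ω_c),  ω_s=0, ω_r=1
13(0−ω_c) = −43(1−ω_c)  ⇒  56ω_c = 43  ⇒  ω_c = 43/56
sun–planet: 13·(0−43/56) = −15·(ω_p−ω_c)  ⇒  ω_p−ω_c = −(13/15)·(-43/56) = 559/840
ω_p = 43/56 + 559/840 = 43/30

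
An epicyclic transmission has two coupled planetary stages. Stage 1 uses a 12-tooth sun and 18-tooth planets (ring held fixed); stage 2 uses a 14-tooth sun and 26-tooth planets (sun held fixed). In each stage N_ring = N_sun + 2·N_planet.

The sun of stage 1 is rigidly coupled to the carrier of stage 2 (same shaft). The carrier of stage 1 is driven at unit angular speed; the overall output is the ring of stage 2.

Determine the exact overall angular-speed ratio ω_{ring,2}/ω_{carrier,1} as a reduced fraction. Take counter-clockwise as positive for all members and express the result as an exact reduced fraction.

200/33

Stage 1: N_ring = 12 + 2·18 = 48
Stage 1: 12(ω_s−ω_c) = −48(ω_r−ω_c),  ω_r=0, ω_c=1
Stage 1: ω_s = 1 − (48/12)(0−1) = 5
  ⇒ ω_s¹/ω_c¹ = 5
Stage 2: N_ring = 14 + 2·26 = 66
Stage 2: 14(ω_s−ω_c) = −66(ω_r−ω_c),  ω_s=0, ω_c=1
Stage 2: ω_r = 1 − (14/66)(0−1) = 40/33
  ⇒ ω_r²/ω_c² = 40/33
Coupling ω_c² = ω_s¹ ⇒ overall = 5 × 40/33 = 200/33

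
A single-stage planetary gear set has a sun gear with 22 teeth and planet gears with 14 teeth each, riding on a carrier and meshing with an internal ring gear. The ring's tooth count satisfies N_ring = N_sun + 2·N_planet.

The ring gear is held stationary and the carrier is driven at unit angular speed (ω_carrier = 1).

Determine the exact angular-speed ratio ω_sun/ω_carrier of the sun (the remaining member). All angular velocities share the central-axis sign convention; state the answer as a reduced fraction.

N_ring = 22 + 2·14 = 50
22(ω_s−ω_c) = −50(ω_r−ω_c),  ω_r=0, ω_c=1
ω_s = 1 − (50/22)(0−1) = 36/11
ω_s/ω_c = 36/11

36/11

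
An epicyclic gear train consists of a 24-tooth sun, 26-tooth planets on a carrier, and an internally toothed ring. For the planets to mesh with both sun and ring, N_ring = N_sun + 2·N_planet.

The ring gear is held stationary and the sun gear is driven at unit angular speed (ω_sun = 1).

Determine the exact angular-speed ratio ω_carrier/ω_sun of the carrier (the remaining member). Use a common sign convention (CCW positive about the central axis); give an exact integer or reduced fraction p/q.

6/25

N_ring = 24 + 2·26 = 76
24(ω_s−ω_c) = −76(ω_r−ω_c),  ω_r=0, ω_s=1
24(1−ω_c) = −76(0−ω_c)  ⇒  100ω_c = 24  ⇒  ω_c = 6/25
ω_c/ω_s = 6/25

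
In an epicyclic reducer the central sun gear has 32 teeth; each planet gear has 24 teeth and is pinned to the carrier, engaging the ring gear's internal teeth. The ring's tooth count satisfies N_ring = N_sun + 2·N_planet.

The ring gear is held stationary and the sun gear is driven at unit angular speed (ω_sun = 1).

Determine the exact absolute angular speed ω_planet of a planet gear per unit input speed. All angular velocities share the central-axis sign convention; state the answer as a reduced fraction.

-2/3

N_ring = 32 + 2·24 = 80
32(ω_s−ω_c) = −80(ω_r−ω_c),  ω_r=0, ω_s=1
32(1−ω_c) = −80(0−ω_c)  ⇒  112ω_c = 32  ⇒  ω_c = 2/7
sun–planet: 32·(1−2/7) = −24·(ω_p−ω_c)  ⇒  ω_p−ω_c = −(32/24)·(5/7) = -20/21
ω_p = 2/7 − 20/21 = -2/3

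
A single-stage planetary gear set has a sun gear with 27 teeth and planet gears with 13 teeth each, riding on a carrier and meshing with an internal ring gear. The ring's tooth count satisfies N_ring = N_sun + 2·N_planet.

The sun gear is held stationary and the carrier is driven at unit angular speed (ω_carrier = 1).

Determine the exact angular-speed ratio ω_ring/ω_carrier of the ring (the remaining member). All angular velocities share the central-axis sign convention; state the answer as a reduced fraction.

80/53

N_ring = 27 + 2·13 = 53
27(ω_s−ω_c) = −53(ω_r−ω_c),  ω_s=0, ω_c=1
ω_r = 1 − (27/53)(0−1) = 80/53
ω_r/ω_c = 80/53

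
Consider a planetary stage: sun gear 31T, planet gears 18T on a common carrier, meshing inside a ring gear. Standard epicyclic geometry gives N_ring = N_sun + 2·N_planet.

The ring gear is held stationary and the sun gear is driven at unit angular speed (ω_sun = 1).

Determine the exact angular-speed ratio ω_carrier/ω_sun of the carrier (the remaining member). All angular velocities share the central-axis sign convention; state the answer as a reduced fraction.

N_ring = 31 + 2·18 = 67
31(ω_s−ω_c) = −67(ω_r−ω_c),  ω_r=0, ω_s=1
31(1−ω_c) = −67(0−ω_c)  ⇒  98ω_c = 31  ⇒  ω_c = 31/98
ω_c/ω_s = 31/98

31/98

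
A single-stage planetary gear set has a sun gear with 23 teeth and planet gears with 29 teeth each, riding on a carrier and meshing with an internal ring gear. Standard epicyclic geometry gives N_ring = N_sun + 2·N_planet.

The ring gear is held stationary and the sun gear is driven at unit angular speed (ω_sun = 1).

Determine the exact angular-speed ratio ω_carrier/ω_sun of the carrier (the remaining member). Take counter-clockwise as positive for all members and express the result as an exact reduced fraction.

N_ring = 23 + 2·29 = 81
23(ω_s−ω_c) = −81(ω_r−ω_c),  ω_r=0, ω_s=1
23(1−ω_c) = −81(0−ω_c)  ⇒  104ω_c = 23  ⇒  ω_c = 23/104
ω_c/ω_s = 23/104

23/104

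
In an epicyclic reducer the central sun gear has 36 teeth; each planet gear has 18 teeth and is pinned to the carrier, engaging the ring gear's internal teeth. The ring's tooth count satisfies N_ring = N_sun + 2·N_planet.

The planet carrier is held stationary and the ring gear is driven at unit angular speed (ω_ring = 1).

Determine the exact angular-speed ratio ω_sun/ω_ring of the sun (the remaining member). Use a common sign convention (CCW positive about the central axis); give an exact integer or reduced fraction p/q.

-2

N_ring = 36 + 2·18 = 72
36(ω_s−ω_c) = −72(ω_r−ω_c),  ω_c=0, ω_r=1
ω_s = 0 − (72/36)(1−0) = -2
ω_s/ω_r = -2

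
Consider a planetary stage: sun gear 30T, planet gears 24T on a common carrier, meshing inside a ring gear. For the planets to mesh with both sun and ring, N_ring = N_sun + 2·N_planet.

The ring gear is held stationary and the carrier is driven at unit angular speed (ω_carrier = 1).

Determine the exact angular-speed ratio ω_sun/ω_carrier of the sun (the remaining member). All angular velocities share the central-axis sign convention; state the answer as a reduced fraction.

18/5

N_ring = 30 + 2·24 = 78
30(ω_s−ω_c) = −78(ω_r−ω_c),  ω_r=0, ω_c=1
ω_s = 1 − (78/30)(0−1) = 18/5
ω_s/ω_c = 18/5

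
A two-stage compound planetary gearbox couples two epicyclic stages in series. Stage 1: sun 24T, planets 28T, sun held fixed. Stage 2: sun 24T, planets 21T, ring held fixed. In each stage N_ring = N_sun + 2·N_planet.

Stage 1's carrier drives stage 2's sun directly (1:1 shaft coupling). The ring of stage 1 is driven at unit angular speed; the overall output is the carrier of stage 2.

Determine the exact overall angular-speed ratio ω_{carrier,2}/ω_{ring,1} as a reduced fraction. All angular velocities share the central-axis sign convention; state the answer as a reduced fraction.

Stage 1: N_ring = 24 + 2·28 = 80
Stage 1: 24(ω_s−ω_c) = −80(ω_r−ω_c),  ω_s=0, ω_r=1
Stage 1: 24(0−ω_c) = −80(1−ω_c)  ⇒  104ω_c = 80  ⇒  ω_c = 10/13
  ⇒ ω_c¹/ω_r¹ = 10/13
Stage 2: N_ring = 24 + 2·21 = 66
Stage 2: 24(ω_s−ω_c) = −66(ω_r−ω_c),  ω_r=0, ω_s=1
Stage 2: 24(1−ω_c) = −66(0−ω_c)  ⇒  90ω_c = 24  ⇒  ω_c = 4/15
  ⇒ ω_c²/ω_s² = 4/15
Coupling ω_s² = ω_c¹ ⇒ overall = 10/13 × 4/15 = 8/39

8/39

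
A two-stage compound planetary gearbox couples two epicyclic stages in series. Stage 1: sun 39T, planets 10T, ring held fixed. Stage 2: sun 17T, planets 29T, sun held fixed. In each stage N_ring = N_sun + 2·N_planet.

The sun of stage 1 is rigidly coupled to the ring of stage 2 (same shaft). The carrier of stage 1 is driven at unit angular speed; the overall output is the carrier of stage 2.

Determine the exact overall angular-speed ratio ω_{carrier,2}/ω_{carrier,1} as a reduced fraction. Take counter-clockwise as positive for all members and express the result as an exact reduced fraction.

Stage 1: N_ring = 39 + 2·10 = 59
Stage 1: 39(ω_s−ω_c) = −59(ω_r−ω_c),  ω_r=0, ω_c=1
Stage 1: ω_s = 1 − (59/39)(0−1) = 98/39
  ⇒ ω_s¹/ω_c¹ = 98/39
Stage 2: N_ring = 17 + 2·29 = 75
Stage 2: 17(ω_s−ω_c) = −75(ω_r−ω_c),  ω_s=0, ω_r=1
Stage 2: 17(0−ω_c) = −75(1−ω_c)  ⇒  92ω_c = 75  ⇒  ω_c = 75/92
  ⇒ ω_c²/ω_r² = 75/92
Coupling ω_r² = ω_s¹ ⇒ overall = 98/39 × 75/92 = 1225/598

1225/598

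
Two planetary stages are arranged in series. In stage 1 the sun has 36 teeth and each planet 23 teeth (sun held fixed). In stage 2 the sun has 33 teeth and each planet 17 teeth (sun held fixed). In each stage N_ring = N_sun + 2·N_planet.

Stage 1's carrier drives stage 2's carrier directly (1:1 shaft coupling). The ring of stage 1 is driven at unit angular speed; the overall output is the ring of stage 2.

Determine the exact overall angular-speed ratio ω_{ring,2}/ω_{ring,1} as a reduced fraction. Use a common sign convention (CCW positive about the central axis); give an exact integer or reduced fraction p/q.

4100/3953

Stage 1: N_ring = 36 + 2·23 = 82
Stage 1: 36(ω_s−ω_c) = −82(ω_r−ω_c),  ω_s=0, ω_r=1
Stage 1: 36(0−ω_c) = −82(1−ω_c)  ⇒  118ω_c = 82  ⇒  ω_c = 41/59
  ⇒ ω_c¹/ω_r¹ = 41/59
Stage 2: N_ring = 33 + 2·17 = 67
Stage 2: 33(ω_s−ω_c) = −67(ω_r−ω_c),  ω_s=0, ω_c=1
Stage 2: ω_r = 1 − (33/67)(0−1) = 100/67
  ⇒ ω_r²/ω_c² = 100/67
Coupling ω_c² = ω_c¹ ⇒ overall = 41/59 × 100/67 = 4100/3953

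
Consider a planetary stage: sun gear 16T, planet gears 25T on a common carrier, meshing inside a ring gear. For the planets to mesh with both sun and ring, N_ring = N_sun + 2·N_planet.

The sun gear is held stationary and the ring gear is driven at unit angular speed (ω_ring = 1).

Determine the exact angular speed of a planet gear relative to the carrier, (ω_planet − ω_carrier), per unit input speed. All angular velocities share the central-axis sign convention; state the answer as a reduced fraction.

528/1025

N_ring = 16 + 2·25 = 66
16(ω_s−ω_c) = −66(ω_r−ω_c),  ω_s=0, ω_r=1
16(0−ω_c) = −66(1−ω_c)  ⇒  82ω_c = 66  ⇒  ω_c = 33/41
sun–planet: 16·(0−33/41) = −25·(ω_p−ω_c)  ⇒  ω_p−ω_c = −(16/25)·(-33/41) = 528/1025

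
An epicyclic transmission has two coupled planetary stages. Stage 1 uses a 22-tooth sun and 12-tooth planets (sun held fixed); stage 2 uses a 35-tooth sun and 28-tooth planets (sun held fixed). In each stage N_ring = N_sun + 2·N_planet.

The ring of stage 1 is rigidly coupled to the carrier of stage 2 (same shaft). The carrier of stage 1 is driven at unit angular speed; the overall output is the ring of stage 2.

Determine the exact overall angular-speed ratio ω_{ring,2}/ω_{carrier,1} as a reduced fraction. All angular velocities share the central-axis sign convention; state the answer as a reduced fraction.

612/299

Stage 1: N_ring = 22 + 2·12 = 46
Stage 1: 22(ω_s−ω_c) = −46(ω_r−ω_c),  ω_s=0, ω_c=1
Stage 1: ω_r = 1 − (22/46)(0−1) = 34/23
  ⇒ ω_r¹/ω_c¹ = 34/23
Stage 2: N_ring = 35 + 2·28 = 91
Stage 2: 35(ω_s−ω_c) = −91(ω_r−ω_c),  ω_s=0, ω_c=1
Stage 2: ω_r = 1 − (35/91)(0−1) = 18/13
  ⇒ ω_r²/ω_c² = 18/13
Coupling ω_c² = ω_r¹ ⇒ overall = 34/23 × 18/13 = 612/299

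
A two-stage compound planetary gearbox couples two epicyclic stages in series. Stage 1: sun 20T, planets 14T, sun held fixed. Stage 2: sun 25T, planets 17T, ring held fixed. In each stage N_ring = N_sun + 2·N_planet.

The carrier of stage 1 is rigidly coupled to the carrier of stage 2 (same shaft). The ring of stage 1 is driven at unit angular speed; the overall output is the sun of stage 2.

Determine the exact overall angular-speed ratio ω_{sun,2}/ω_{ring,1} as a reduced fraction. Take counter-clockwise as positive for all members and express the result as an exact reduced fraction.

Stage 1: N_ring = 20 + 2·14 = 48
Stage 1: 20(ω_s−ω_c) = −48(ω_r−ω_c),  ω_s=0, ω_r=1
Stage 1: 20(0−ω_c) = −48(1−ω_c)  ⇒  68ω_c = 48  ⇒  ω_c = 12/17
  ⇒ ω_c¹/ω_r¹ = 12/17
Stage 2: N_ring = 25 + 2·17 = 59
Stage 2: 25(ω_s−ω_c) = −59(ω_r−ω_c),  ω_r=0, ω_c=1
Stage 2: ω_s = 1 − (59/25)(0−1) = 84/25
  ⇒ ω_s²/ω_c² = 84/25
Coupling ω_c² = ω_c¹ ⇒ overall = 12/17 × 84/25 = 1008/425

1008/425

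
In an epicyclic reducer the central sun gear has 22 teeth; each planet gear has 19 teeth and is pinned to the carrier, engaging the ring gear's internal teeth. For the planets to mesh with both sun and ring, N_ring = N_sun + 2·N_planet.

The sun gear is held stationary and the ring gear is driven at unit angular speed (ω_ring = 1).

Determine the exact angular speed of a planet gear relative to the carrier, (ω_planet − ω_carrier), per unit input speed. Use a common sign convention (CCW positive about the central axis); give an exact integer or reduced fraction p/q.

N_ring = 22 + 2·19 = 60
22(ω_s−ω_c) = −60(ω_r−ω_c),  ω_s=0, ω_r=1
22(0−ω_c) = −60(1−ω_c)  ⇒  82ω_c = 60  ⇒  ω_c = 30/41
sun–planet: 22·(0−30/41) = −19·(ω_p−ω_c)  ⇒  ω_p−ω_c = −(22/19)·(-30/41) = 660/779

660/779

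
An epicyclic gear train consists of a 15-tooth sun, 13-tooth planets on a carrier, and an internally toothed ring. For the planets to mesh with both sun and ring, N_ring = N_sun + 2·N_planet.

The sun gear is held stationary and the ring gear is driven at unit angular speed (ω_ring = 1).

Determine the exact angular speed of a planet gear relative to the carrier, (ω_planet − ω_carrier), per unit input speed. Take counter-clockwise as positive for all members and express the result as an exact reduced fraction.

N_ring = 15 + 2·13 = 41
15(ω_s−ω_c) = −41(ω_r−ω_c),  ω_s=0, ω_r=1
15(0−ω_c) = −41(1−ω_c)  ⇒  56ω_c = 41  ⇒  ω_c = 41/56
sun–planet: 15·(0−41/56) = −13·(ω_p−ω_c)  ⇒  ω_p−ω_c = −(15/13)·(-41/56) = 615/728

615/728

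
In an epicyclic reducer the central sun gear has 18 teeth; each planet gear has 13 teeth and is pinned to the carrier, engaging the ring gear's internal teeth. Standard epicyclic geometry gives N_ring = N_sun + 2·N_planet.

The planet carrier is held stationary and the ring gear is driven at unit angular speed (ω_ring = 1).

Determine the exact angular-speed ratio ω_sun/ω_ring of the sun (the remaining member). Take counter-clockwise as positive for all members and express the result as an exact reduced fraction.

N_ring = 18 + 2·13 = 44
18(ω_s−ω_c) = −44(ω_r−ω_c),  ω_c=0, ω_r=1
ω_s = 0 − (44/18)(1−0) = -22/9
ω_s/ω_r = -22/9

-22/9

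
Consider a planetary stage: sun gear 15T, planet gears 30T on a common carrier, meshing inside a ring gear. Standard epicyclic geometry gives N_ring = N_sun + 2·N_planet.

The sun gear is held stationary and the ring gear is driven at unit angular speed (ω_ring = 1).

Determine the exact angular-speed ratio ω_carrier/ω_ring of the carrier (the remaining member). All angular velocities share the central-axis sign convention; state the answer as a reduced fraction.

5/6

N_ring = 15 + 2·30 = 75
15(ω_s−ω_c) = −75(ω_r−ω_c),  ω_s=0, ω_r=1
15(0−ω_c) = −75(1−ω_c)  ⇒  90ω_c = 75  ⇒  ω_c = 5/6
ω_c/ω_r = 5/6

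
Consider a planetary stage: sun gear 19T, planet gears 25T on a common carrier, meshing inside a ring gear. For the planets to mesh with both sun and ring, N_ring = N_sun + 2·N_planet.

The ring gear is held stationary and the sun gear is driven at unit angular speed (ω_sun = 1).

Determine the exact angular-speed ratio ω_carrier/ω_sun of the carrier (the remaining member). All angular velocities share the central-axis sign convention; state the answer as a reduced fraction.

19/88

N_ring = 19 + 2·25 = 69
19(ω_s−ω_c) = −69(ω_r−ω_c),  ω_r=0, ω_s=1
19(1−ω_c) = −69(0−ω_c)  ⇒  88ω_c = 19  ⇒  ω_c = 19/88
ω_c/ω_s = 19/88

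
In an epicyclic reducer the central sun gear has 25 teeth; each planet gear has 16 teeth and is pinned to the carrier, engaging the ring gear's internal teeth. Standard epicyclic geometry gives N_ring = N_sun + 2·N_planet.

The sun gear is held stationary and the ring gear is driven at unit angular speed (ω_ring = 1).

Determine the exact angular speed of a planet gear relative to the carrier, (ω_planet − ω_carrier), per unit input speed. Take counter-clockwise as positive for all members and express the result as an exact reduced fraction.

N_ring = 25 + 2·16 = 57
25(ω_s−ω_c) = −57(ω_r−ω_c),  ω_s=0, ω_r=1
25(0−ω_c) = −57(1−ω_c)  ⇒  82ω_c = 57  ⇒  ω_c = 57/82
sun–planet: 25·(0−57/82) = −16·(ω_p−ω_c)  ⇒  ω_p−ω_c = −(25/16)·(-57/82) = 1425/1312

1425/1312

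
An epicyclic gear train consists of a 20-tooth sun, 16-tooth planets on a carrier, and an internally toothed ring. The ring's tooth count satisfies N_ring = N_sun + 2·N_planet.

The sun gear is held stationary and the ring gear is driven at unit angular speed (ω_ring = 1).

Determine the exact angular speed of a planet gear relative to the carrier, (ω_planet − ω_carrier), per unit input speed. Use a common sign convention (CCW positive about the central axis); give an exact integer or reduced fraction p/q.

N_ring = 20 + 2·16 = 52
20(ω_s−ω_c) = −52(ω_r−ω_c),  ω_s=0, ω_r=1
20(0−ω_c) = −52(1−ω_c)  ⇒  72ω_c = 52  ⇒  ω_c = 13/18
sun–planet: 20·(0−13/18) = −16·(ω_p−ω_c)  ⇒  ω_p−ω_c = −(20/16)·(-13/18) = 65/72

65/72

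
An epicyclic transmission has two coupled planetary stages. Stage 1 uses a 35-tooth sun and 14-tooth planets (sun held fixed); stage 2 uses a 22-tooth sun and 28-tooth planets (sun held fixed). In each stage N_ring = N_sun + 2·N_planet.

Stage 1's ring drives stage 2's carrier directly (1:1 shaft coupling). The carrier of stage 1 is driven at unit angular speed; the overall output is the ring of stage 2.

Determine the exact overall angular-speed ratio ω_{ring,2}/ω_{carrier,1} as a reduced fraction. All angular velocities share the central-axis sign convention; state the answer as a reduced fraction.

Stage 1: N_ring = 35 + 2·14 = 63
Stage 1: 35(ω_s−ω_c) = −63(ω_r−ω_c),  ω_s=0, ω_c=1
Stage 1: ω_r = 1 − (35/63)(0−1) = 14/9
  ⇒ ω_r¹/ω_c¹ = 14/9
Stage 2: N_ring = 22 + 2·28 = 78
Stage 2: 22(ω_s−ω_c) = −78(ω_r−ω_c),  ω_s=0, ω_c=1
Stage 2: ω_r = 1 − (22/78)(0−1) = 50/39
  ⇒ ω_r²/ω_c² = 50/39
Coupling ω_c² = ω_r¹ ⇒ overall = 14/9 × 50/39 = 700/351

700/351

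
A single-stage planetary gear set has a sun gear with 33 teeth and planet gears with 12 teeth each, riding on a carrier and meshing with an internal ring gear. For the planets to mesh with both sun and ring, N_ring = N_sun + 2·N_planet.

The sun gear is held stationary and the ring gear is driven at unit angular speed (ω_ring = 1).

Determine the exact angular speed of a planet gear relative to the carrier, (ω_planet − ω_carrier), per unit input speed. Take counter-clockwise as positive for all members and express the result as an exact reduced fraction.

209/120

N_ring = 33 + 2·12 = 57
33(ω_s−ω_c) = −57(ω_r−ω_c),  ω_s=0, ω_r=1
33(0−ω_c) = −57(1−ω_c)  ⇒  90ω_c = 57  ⇒  ω_c = 19/30
sun–planet: 33·(0−19/30) = −12·(ω_p−ω_c)  ⇒  ω_p−ω_c = −(33/12)·(-19/30) = 209/120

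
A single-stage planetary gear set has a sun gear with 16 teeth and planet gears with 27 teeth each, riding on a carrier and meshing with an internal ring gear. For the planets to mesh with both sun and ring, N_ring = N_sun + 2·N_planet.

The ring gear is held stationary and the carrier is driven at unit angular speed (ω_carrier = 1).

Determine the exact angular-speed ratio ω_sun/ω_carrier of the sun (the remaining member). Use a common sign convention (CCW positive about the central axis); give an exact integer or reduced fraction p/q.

N_ring = 16 + 2·27 = 70
16(ω_s−ω_c) = −70(ω_r−ω_c),  ω_r=0, ω_c=1
ω_s = 1 − (70/16)(0−1) = 43/8
ω_s/ω_c = 43/8

43/8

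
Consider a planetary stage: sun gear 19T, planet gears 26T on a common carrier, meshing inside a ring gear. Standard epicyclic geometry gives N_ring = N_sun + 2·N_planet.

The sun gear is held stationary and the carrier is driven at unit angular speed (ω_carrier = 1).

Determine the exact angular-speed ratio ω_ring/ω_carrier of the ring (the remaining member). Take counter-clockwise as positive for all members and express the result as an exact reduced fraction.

N_ring = 19 + 2·26 = 71
19(ω_s−ω_c) = −71(ω_r−ω_c),  ω_s=0, ω_c=1
ω_r = 1 − (19/71)(0−1) = 90/71
ω_r/ω_c = 90/71

90/71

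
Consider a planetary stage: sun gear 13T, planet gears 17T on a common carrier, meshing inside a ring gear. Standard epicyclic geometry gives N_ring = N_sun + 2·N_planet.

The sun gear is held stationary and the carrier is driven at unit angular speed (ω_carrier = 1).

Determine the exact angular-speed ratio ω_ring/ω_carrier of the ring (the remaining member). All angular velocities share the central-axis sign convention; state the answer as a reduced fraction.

N_ring = 13 + 2·17 = 47
13(ω_s−ω_c) = −47(ω_r−ω_c),  ω_s=0, ω_c=1
ω_r = 1 − (13/47)(0−1) = 60/47
ω_r/ω_c = 60/47

60/47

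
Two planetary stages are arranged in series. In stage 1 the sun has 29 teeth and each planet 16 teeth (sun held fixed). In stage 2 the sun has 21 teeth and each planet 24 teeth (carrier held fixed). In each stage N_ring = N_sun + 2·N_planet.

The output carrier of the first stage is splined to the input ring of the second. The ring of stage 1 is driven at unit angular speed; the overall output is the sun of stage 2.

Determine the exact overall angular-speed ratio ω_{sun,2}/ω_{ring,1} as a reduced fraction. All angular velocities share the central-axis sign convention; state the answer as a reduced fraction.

-1403/630

Stage 1: N_ring = 29 + 2·16 = 61
Stage 1: 29(ω_s−ω_c) = −61(ω_r−ω_c),  ω_s=0, ω_r=1
Stage 1: 29(0−ω_c) = −61(1−ω_c)  ⇒  90ω_c = 61  ⇒  ω_c = 61/90
  ⇒ ω_c¹/ω_r¹ = 61/90
Stage 2: N_ring = 21 + 2·24 = 69
Stage 2: 21(ω_s−ω_c) = −69(ω_r−ω_c),  ω_c=0, ω_r=1
Stage 2: ω_s = 0 − (69/21)(1−0) = -23/7
  ⇒ ω_s²/ω_r² = -23/7
Coupling ω_r² = ω_c¹ ⇒ overall = 61/90 × -23/7 = -1403/630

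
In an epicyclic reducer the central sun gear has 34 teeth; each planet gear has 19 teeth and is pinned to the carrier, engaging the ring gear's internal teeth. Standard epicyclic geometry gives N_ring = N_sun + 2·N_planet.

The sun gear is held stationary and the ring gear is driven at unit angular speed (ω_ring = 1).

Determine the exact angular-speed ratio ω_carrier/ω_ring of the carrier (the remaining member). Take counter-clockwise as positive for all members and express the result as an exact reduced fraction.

36/53

N_ring = 34 + 2·19 = 72
34(ω_s−ω_c) = −72(ω_r−ω_c),  ω_s=0, ω_r=1
34(0−ω_c) = −72(1−ω_c)  ⇒  106ω_c = 72  ⇒  ω_c = 36/53
ω_c/ω_r = 36/53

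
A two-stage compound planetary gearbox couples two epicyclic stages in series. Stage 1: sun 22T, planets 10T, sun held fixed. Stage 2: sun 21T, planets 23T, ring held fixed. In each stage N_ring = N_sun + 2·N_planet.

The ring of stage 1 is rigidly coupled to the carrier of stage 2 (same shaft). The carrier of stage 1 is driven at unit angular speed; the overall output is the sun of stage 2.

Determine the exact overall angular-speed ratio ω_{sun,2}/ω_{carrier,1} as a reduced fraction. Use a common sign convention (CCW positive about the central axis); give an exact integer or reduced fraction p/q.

2816/441

Stage 1: N_ring = 22 + 2·10 = 42
Stage 1: 22(ω_s−ω_c) = −42(ω_r−ω_c),  ω_s=0, ω_c=1
Stage 1: ω_r = 1 − (22/42)(0−1) = 32/21
  ⇒ ω_r¹/ω_c¹ = 32/21
Stage 2: N_ring = 21 + 2·23 = 67
Stage 2: 21(ω_s−ω_c) = −67(ω_r−ω_c),  ω_r=0, ω_c=1
Stage 2: ω_s = 1 − (67/21)(0−1) = 88/21
  ⇒ ω_s²/ω_c² = 88/21
Coupling ω_c² = ω_r¹ ⇒ overall = 32/21 × 88/21 = 2816/441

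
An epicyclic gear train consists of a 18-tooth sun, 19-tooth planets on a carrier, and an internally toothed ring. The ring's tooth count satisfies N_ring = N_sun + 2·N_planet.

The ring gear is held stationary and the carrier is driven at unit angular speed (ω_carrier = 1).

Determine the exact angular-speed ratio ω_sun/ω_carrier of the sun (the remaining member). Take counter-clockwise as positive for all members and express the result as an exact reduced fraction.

37/9

N_ring = 18 + 2·19 = 56
18(ω_s−ω_c) = −56(ω_r−ω_c),  ω_r=0, ω_c=1
ω_s = 1 − (56/18)(0−1) = 37/9
ω_s/ω_c = 37/9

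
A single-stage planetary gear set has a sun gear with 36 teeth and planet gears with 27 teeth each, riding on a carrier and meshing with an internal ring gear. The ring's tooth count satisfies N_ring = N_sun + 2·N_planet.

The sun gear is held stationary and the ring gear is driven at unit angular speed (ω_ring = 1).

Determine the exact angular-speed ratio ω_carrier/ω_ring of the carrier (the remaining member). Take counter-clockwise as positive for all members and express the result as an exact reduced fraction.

N_ring = 36 + 2·27 = 90
36(ω_s−ω_c) = −90(ω_r−ω_c),  ω_s=0, ω_r=1
36(0−ω_c) = −90(1−ω_c)  ⇒  126ω_c = 90  ⇒  ω_c = 5/7
ω_c/ω_r = 5/7

5/7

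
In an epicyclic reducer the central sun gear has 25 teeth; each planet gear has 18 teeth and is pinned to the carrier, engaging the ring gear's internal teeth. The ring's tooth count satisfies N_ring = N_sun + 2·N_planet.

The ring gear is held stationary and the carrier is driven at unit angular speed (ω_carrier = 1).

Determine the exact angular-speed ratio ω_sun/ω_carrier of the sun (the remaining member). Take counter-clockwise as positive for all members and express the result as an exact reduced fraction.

86/25

N_ring = 25 + 2·18 = 61
25(ω_s−ω_c) = −61(ω_r−ω_c),  ω_r=0, ω_c=1
ω_s = 1 − (61/25)(0−1) = 86/25
ω_s/ω_c = 86/25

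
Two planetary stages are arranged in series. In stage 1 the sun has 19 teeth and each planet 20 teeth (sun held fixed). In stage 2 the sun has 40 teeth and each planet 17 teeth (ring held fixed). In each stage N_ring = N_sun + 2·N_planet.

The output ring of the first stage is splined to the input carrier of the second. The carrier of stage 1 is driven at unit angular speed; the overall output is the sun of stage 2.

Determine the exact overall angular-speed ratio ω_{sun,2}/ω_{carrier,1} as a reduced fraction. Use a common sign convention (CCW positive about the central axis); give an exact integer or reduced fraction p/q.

Stage 1: N_ring = 19 + 2·20 = 59
Stage 1: 19(ω_s−ω_c) = −59(ω_r−ω_c),  ω_s=0, ω_c=1
Stage 1: ω_r = 1 − (19/59)(0−1) = 78/59
  ⇒ ω_r¹/ω_c¹ = 78/59
Stage 2: N_ring = 40 + 2·17 = 74
Stage 2: 40(ω_s−ω_c) = −74(ω_r−ω_c),  ω_r=0, ω_c=1
Stage 2: ω_s = 1 − (74/40)(0−1) = 57/20
  ⇒ ω_s²/ω_c² = 57/20
Coupling ω_c² = ω_r¹ ⇒ overall = 78/59 × 57/20 = 2223/590

2223/590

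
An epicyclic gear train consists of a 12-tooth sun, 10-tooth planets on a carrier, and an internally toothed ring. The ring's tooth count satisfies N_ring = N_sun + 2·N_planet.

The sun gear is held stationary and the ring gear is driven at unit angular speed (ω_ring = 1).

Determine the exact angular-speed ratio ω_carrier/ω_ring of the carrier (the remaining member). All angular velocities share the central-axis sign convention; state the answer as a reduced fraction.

N_ring = 12 + 2·10 = 32
12(ω_s−ω_c) = −32(ω_r−ω_c),  ω_s=0, ω_r=1
12(0−ω_c) = −32(1−ω_c)  ⇒  44ω_c = 32  ⇒  ω_c = 8/11
ω_c/ω_r = 8/11

8/11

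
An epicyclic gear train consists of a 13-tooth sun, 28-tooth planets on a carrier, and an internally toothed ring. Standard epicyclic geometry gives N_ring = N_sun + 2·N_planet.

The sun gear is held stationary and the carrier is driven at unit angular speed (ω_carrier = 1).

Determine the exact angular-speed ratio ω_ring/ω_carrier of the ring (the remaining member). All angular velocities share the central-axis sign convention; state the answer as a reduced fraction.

82/69

N_ring = 13 + 2·28 = 69
13(ω_s−ω_c) = −69(ω_r−ω_c),  ω_s=0, ω_c=1
ω_r = 1 − (13/69)(0−1) = 82/69
ω_r/ω_c = 82/69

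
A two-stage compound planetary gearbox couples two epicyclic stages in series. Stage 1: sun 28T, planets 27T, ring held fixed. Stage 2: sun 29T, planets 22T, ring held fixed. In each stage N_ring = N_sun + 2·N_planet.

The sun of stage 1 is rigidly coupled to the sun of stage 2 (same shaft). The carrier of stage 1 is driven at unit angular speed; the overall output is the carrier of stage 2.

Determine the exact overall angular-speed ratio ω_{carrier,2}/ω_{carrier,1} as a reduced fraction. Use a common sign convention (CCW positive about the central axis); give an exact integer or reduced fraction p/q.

Stage 1: N_ring = 28 + 2·27 = 82
Stage 1: 28(ω_s−ω_c) = −82(ω_r−ω_c),  ω_r=0, ω_c=1
Stage 1: ω_s = 1 − (82/28)(0−1) = 55/14
  ⇒ ω_s¹/ω_c¹ = 55/14
Stage 2: N_ring = 29 + 2·22 = 73
Stage 2: 29(ω_s−ω_c) = −73(ω_r−ω_c),  ω_r=0, ω_s=1
Stage 2: 29(1−ω_c) = −73(0−ω_c)  ⇒  102ω_c = 29  ⇒  ω_c = 29/102
  ⇒ ω_c²/ω_s² = 29/102
Coupling ω_s² = ω_s¹ ⇒ overall = 55/14 × 29/102 = 1595/1428

1595/1428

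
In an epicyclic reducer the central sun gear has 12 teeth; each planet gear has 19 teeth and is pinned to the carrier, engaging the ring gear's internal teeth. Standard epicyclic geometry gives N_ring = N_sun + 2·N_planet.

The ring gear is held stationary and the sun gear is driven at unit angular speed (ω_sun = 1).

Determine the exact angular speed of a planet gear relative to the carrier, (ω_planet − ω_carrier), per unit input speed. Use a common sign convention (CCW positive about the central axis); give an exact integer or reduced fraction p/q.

N_ring = 12 + 2·19 = 50
12(ω_s−ω_c) = −50(ω_r−ω_c),  ω_r=0, ω_s=1
12(1−ω_c) = −50(0−ω_c)  ⇒  62ω_c = 12  ⇒  ω_c = 6/31
sun–planet: 12·(1−6/31) = −19·(ω_p−ω_c)  ⇒  ω_p−ω_c = −(12/19)·(25/31) = -300/589

-300/589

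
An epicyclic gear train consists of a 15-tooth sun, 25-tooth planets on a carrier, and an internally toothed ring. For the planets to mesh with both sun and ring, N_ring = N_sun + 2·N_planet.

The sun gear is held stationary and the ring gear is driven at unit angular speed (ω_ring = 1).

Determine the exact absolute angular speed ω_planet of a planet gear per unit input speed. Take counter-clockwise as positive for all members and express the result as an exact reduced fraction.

13/10

N_ring = 15 + 2·25 = 65
15(ω_s−ω_c) = −65(ω_r−ω_c),  ω_s=0, ω_r=1
15(0−ω_c) = −65(1−ω_c)  ⇒  80ω_c = 65  ⇒  ω_c = 13/16
sun–planet: 15·(0−13/16) = −25·(ω_p−ω_c)  ⇒  ω_p−ω_c = −(15/25)·(-13/16) = 39/80
ω_p = 13/16 + 39/80 = 13/10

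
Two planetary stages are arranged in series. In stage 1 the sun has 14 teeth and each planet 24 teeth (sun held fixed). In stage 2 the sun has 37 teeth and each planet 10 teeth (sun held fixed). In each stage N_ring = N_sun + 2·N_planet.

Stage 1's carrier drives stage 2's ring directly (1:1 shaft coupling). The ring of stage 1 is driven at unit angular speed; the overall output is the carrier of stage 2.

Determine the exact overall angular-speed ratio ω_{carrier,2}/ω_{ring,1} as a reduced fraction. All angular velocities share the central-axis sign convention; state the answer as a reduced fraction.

Stage 1: N_ring = 14 + 2·24 = 62
Stage 1: 14(ω_s−ω_c) = −62(ω_r−ω_c),  ω_s=0, ω_r=1
Stage 1: 14(0−ω_c) = −62(1−ω_c)  ⇒  76ω_c = 62  ⇒  ω_c = 31/38
  ⇒ ω_c¹/ω_r¹ = 31/38
Stage 2: N_ring = 37 + 2·10 = 57
Stage 2: 37(ω_s−ω_c) = −57(ω_r−ω_c),  ω_s=0, ω_r=1
Stage 2: 37(0−ω_c) = −57(1−ω_c)  ⇒  94ω_c = 57  ⇒  ω_c = 57/94
  ⇒ ω_c²/ω_r² = 57/94
Coupling ω_r² = ω_c¹ ⇒ overall = 31/38 × 57/94 = 93/188

93/188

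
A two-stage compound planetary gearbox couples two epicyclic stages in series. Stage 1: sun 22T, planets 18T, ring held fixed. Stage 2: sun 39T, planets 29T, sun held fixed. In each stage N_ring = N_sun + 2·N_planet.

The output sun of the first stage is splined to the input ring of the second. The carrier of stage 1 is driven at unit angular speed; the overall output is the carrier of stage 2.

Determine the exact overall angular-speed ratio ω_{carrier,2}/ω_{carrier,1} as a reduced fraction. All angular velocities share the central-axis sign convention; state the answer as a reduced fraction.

485/187

Stage 1: N_ring = 22 + 2·18 = 58
Stage 1: 22(ω_s−ω_c) = −58(ω_r−ω_c),  ω_r=0, ω_c=1
Stage 1: ω_s = 1 − (58/22)(0−1) = 40/11
  ⇒ ω_s¹/ω_c¹ = 40/11
Stage 2: N_ring = 39 + 2·29 = 97
Stage 2: 39(ω_s−ω_c) = −97(ω_r−ω_c),  ω_s=0, ω_r=1
Stage 2: 39(0−ω_c) = −97(1−ω_c)  ⇒  136ω_c = 97  ⇒  ω_c = 97/136
  ⇒ ω_c²/ω_r² = 97/136
Coupling ω_r² = ω_s¹ ⇒ overall = 40/11 × 97/136 = 485/187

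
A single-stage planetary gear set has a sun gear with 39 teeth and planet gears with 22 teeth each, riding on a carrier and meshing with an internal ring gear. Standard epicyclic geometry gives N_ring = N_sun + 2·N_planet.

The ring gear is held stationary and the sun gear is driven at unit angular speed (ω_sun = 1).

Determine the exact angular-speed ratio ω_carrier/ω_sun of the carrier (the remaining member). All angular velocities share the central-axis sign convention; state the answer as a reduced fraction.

N_ring = 39 + 2·22 = 83
39(ω_s−ω_c) = −83(ω_r−ω_c),  ω_r=0, ω_s=1
39(1−ω_c) = −83(0−ω_c)  ⇒  122ω_c = 39  ⇒  ω_c = 39/122
ω_c/ω_s = 39/122

39/122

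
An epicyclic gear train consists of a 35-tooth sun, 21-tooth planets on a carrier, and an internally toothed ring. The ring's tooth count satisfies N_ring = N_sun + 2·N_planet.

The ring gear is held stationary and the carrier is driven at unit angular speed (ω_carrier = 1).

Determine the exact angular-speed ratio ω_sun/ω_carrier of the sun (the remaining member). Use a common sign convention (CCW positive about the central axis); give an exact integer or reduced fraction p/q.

N_ring = 35 + 2·21 = 77
35(ω_s−ω_c) = −77(ω_r−ω_c),  ω_r=0, ω_c=1
ω_s = 1 − (77/35)(0−1) = 16/5
ω_s/ω_c = 16/5

16/5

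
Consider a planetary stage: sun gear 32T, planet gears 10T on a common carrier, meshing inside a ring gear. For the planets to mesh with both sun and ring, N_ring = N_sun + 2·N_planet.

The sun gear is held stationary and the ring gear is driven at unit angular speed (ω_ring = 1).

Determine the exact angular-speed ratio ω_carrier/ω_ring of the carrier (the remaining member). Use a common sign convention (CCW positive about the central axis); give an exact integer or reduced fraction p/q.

N_ring = 32 + 2·10 = 52
32(ω_s−ω_c) = −52(ω_r−ω_c),  ω_s=0, ω_r=1
32(0−ω_c) = −52(1−ω_c)  ⇒  84ω_c = 52  ⇒  ω_c = 13/21
ω_c/ω_r = 13/21

13/21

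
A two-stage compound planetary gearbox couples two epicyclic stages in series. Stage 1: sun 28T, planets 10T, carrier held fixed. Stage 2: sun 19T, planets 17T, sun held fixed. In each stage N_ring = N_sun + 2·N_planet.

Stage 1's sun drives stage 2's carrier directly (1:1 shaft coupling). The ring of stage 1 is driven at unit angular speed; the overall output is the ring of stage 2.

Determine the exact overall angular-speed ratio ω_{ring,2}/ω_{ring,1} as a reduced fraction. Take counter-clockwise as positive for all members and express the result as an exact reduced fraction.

-864/371

Stage 1: N_ring = 28 + 2·10 = 48
Stage 1: 28(ω_s−ω_c) = −48(ω_r−ω_c),  ω_c=0, ω_r=1
Stage 1: ω_s = 0 − (48/28)(1−0) = -12/7
  ⇒ ω_s¹/ω_r¹ = -12/7
Stage 2: N_ring = 19 + 2·17 = 53
Stage 2: 19(ω_s−ω_c) = −53(ω_r−ω_c),  ω_s=0, ω_c=1
Stage 2: ω_r = 1 − (19/53)(0−1) = 72/53
  ⇒ ω_r²/ω_c² = 72/53
Coupling ω_c² = ω_s¹ ⇒ overall = -12/7 × 72/53 = -864/371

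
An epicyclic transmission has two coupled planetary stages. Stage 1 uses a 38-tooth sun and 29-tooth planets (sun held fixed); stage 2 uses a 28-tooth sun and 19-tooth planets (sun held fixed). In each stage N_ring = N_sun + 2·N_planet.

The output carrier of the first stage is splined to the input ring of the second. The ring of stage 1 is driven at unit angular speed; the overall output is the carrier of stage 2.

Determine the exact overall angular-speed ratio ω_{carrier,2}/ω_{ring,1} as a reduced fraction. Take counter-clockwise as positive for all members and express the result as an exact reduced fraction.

Stage 1: N_ring = 38 + 2·29 = 96
Stage 1: 38(ω_s−ω_c) = −96(ω_r−ω_c),  ω_s=0, ω_r=1
Stage 1: 38(0−ω_c) = −96(1−ω_c)  ⇒  134ω_c = 96  ⇒  ω_c = 48/67
  ⇒ ω_c¹/ω_r¹ = 48/67
Stage 2: N_ring = 28 + 2·19 = 66
Stage 2: 28(ω_s−ω_c) = −66(ω_r−ω_c),  ω_s=0, ω_r=1
Stage 2: 28(0−ω_c) = −66(1−ω_c)  ⇒  94ω_c = 66  ⇒  ω_c = 33/47
  ⇒ ω_c²/ω_r² = 33/47
Coupling ω_r² = ω_c¹ ⇒ overall = 48/67 × 33/47 = 1584/3149

1584/3149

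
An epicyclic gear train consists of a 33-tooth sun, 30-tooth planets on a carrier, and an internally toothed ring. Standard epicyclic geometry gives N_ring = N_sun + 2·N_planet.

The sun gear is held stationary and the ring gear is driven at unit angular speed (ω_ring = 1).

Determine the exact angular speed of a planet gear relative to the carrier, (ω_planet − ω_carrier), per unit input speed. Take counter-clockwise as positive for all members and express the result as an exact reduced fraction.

N_ring = 33 + 2·30 = 93
33(ω_s−ω_c) = −93(ω_r−ω_c),  ω_s=0, ω_r=1
33(0−ω_c) = −93(1−ω_c)  ⇒  126ω_c = 93  ⇒  ω_c = 31/42
sun–planet: 33·(0−31/42) = −30·(ω_p−ω_c)  ⇒  ω_p−ω_c = −(33/30)·(-31/42) = 341/420

341/420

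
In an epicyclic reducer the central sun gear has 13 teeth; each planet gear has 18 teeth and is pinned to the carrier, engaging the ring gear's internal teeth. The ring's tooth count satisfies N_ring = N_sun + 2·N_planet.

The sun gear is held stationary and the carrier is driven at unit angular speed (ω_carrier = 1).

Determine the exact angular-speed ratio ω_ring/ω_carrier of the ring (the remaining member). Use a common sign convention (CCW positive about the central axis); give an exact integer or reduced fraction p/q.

N_ring = 13 + 2·18 = 49
13(ω_s−ω_c) = −49(ω_r−ω_c),  ω_s=0, ω_c=1
ω_r = 1 − (13/49)(0−1) = 62/49
ω_r/ω_c = 62/49

62/49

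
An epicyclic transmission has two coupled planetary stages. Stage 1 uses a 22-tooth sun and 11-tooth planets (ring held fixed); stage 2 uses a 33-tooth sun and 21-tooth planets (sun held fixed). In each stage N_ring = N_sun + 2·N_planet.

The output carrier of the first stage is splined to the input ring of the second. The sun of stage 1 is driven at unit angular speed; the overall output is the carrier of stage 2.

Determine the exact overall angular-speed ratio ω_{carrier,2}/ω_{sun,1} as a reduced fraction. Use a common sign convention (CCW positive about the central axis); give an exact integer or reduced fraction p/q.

Stage 1: N_ring = 22 + 2·11 = 44
Stage 1: 22(ω_s−ω_c) = −44(ω_r−ω_c),  ω_r=0, ω_s=1
Stage 1: 22(1−ω_c) = −44(0−ω_c)  ⇒  66ω_c = 22  ⇒  ω_c = 1/3
  ⇒ ω_c¹/ω_s¹ = 1/3
Stage 2: N_ring = 33 + 2·21 = 75
Stage 2: 33(ω_s−ω_c) = −75(ω_r−ω_c),  ω_s=0, ω_r=1
Stage 2: 33(0−ω_c) = −75(1−ω_c)  ⇒  108ω_c = 75  ⇒  ω_c = 25/36
  ⇒ ω_c²/ω_r² = 25/36
Coupling ω_r² = ω_c¹ ⇒ overall = 1/3 × 25/36 = 25/108

25/108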